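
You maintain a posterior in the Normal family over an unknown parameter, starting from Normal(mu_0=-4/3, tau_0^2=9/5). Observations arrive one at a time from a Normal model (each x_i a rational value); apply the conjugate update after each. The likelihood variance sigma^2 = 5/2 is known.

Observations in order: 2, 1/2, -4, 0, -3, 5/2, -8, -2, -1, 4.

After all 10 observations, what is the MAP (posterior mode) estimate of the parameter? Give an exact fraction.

obs 1: x=2 → posterior Normal(8/129, 45/43)
obs 2: x=1/2 → posterior Normal(35/183, 45/61)
obs 3: x=-4 → posterior Normal(-181/237, 45/79)
obs 4: x=0 → posterior Normal(-181/291, 45/97)
obs 5: x=-3 → posterior Normal(-343/345, 9/23)
obs 6: x=5/2 → posterior Normal(-208/399, 45/133)
obs 7: x=-8 → posterior Normal(-640/453, 45/151)
obs 8: x=-2 → posterior Normal(-748/507, 45/169)
obs 9: x=-1 → posterior Normal(-802/561, 45/187)
obs 10: x=4 → posterior Normal(-586/615, 9/41)

-586/615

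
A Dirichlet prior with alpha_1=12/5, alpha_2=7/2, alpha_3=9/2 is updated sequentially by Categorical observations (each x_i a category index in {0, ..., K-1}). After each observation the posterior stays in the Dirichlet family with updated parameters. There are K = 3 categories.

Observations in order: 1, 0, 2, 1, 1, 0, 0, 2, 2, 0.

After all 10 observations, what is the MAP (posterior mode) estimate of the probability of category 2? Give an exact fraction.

obs 1: x=1 → posterior Dirichlet(12/5, 9/2, 9/2)
obs 2: x=0 → posterior Dirichlet(17/5, 9/2, 9/2)
obs 3: x=2 → posterior Dirichlet(17/5, 9/2, 11/2)
obs 4: x=1 → posterior Dirichlet(17/5, 11/2, 11/2)
obs 5: x=1 → posterior Dirichlet(17/5, 13/2, 11/2)
obs 6: x=0 → posterior Dirichlet(22/5, 13/2, 11/2)
obs 7: x=0 → posterior Dirichlet(27/5, 13/2, 11/2)
obs 8: x=2 → posterior Dirichlet(27/5, 13/2, 13/2)
obs 9: x=2 → posterior Dirichlet(27/5, 13/2, 15/2)
obs 10: x=0 → posterior Dirichlet(32/5, 13/2, 15/2)

65/174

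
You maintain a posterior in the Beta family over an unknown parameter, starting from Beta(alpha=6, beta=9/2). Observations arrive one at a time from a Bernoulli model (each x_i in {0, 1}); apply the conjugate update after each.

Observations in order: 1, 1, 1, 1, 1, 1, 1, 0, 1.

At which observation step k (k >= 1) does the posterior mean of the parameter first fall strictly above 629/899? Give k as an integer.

k = 5

obs 1: x=1 → posterior Beta(7, 9/2)
obs 2: x=1 → posterior Beta(8, 9/2)
obs 3: x=1 → posterior Beta(9, 9/2)
obs 4: x=1 → posterior Beta(10, 9/2)
obs 5: x=1 → posterior Beta(11, 9/2)
obs 6: x=1 → posterior Beta(12, 9/2)
obs 7: x=1 → posterior Beta(13, 9/2)
obs 8: x=0 → posterior Beta(13, 11/2)
obs 9: x=1 → posterior Beta(14, 11/2)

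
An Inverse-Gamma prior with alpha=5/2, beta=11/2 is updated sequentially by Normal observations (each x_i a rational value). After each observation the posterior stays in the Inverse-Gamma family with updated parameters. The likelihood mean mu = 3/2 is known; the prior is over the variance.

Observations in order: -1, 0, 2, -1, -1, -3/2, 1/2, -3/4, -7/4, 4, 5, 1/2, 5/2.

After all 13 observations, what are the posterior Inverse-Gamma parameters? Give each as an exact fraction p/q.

obs 1: x=-1 → posterior Inverse-Gamma(3, 69/8)
obs 2: x=0 → posterior Inverse-Gamma(7/2, 39/4)
obs 3: x=2 → posterior Inverse-Gamma(4, 79/8)
obs 4: x=-1 → posterior Inverse-Gamma(9/2, 13)
obs 5: x=-1 → posterior Inverse-Gamma(5, 129/8)
obs 6: x=-3/2 → posterior Inverse-Gamma(11/2, 165/8)
obs 7: x=1/2 → posterior Inverse-Gamma(6, 169/8)
obs 8: x=-3/4 → posterior Inverse-Gamma(13/2, 757/32)
obs 9: x=-7/4 → posterior Inverse-Gamma(7, 463/16)
obs 10: x=4 → posterior Inverse-Gamma(15/2, 513/16)
obs 11: x=5 → posterior Inverse-Gamma(8, 611/16)
obs 12: x=1/2 → posterior Inverse-Gamma(17/2, 619/16)
obs 13: x=5/2 → posterior Inverse-Gamma(9, 627/16)

alpha=9, beta=627/16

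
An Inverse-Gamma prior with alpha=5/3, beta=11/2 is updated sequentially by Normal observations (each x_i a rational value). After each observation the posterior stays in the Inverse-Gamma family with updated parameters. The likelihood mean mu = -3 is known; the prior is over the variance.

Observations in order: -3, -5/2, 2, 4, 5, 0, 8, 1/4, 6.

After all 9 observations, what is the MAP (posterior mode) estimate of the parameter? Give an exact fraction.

obs 1: x=-3 → posterior Inverse-Gamma(13/6, 11/2)
obs 2: x=-5/2 → posterior Inverse-Gamma(8/3, 45/8)
obs 3: x=2 → posterior Inverse-Gamma(19/6, 145/8)
obs 4: x=4 → posterior Inverse-Gamma(11/3, 341/8)
obs 5: x=5 → posterior Inverse-Gamma(25/6, 597/8)
obs 6: x=0 → posterior Inverse-Gamma(14/3, 633/8)
obs 7: x=8 → posterior Inverse-Gamma(31/6, 1117/8)
obs 8: x=1/4 → posterior Inverse-Gamma(17/3, 4637/32)
obs 9: x=6 → posterior Inverse-Gamma(37/6, 5933/32)

17799/688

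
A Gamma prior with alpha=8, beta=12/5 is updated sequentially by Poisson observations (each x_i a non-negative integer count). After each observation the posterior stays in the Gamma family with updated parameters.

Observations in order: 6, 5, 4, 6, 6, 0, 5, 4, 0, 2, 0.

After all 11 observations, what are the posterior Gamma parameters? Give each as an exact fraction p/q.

obs 1: x=6 → posterior Gamma(14, 17/5)
obs 2: x=5 → posterior Gamma(19, 22/5)
obs 3: x=4 → posterior Gamma(23, 27/5)
obs 4: x=6 → posterior Gamma(29, 32/5)
obs 5: x=6 → posterior Gamma(35, 37/5)
obs 6: x=0 → posterior Gamma(35, 42/5)
obs 7: x=5 → posterior Gamma(40, 47/5)
obs 8: x=4 → posterior Gamma(44, 52/5)
obs 9: x=0 → posterior Gamma(44, 57/5)
obs 10: x=2 → posterior Gamma(46, 62/5)
obs 11: x=0 → posterior Gamma(46, 67/5)

alpha=46, beta=67/5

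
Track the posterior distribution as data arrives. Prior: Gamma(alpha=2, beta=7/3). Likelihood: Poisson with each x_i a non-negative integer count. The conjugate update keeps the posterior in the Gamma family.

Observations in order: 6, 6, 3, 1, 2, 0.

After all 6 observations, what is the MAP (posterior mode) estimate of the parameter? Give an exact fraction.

obs 1: x=6 → posterior Gamma(8, 10/3)
obs 2: x=6 → posterior Gamma(14, 13/3)
obs 3: x=3 → posterior Gamma(17, 16/3)
obs 4: x=1 → posterior Gamma(18, 19/3)
obs 5: x=2 → posterior Gamma(20, 22/3)
obs 6: x=0 → posterior Gamma(20, 25/3)

57/25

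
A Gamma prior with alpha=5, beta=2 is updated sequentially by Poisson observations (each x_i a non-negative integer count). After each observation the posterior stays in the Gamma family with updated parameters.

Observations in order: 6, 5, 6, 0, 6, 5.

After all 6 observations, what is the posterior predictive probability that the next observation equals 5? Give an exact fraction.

30698060760426917301344913172987904/202755595904452569706561330872953769

obs 1: x=6 → posterior Gamma(11, 3)
obs 2: x=5 → posterior Gamma(16, 4)
obs 3: x=6 → posterior Gamma(22, 5)
obs 4: x=0 → posterior Gamma(22, 6)
obs 5: x=6 → posterior Gamma(28, 7)
obs 6: x=5 → posterior Gamma(33, 8)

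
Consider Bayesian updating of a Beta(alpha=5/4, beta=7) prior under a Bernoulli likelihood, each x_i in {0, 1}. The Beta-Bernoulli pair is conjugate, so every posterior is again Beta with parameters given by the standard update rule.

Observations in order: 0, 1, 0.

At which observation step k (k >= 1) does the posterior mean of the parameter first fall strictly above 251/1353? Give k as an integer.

obs 1: x=0 → posterior Beta(5/4, 8)
obs 2: x=1 → posterior Beta(9/4, 8)
obs 3: x=0 → posterior Beta(9/4, 9)

k = 2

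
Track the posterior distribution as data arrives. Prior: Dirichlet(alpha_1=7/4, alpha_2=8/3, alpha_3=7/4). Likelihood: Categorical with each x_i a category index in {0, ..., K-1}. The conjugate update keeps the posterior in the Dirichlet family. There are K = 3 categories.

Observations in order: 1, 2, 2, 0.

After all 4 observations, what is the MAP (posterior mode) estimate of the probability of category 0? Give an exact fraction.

obs 1: x=1 → posterior Dirichlet(7/4, 11/3, 7/4)
obs 2: x=2 → posterior Dirichlet(7/4, 11/3, 11/4)
obs 3: x=2 → posterior Dirichlet(7/4, 11/3, 15/4)
obs 4: x=0 → posterior Dirichlet(11/4, 11/3, 15/4)

21/86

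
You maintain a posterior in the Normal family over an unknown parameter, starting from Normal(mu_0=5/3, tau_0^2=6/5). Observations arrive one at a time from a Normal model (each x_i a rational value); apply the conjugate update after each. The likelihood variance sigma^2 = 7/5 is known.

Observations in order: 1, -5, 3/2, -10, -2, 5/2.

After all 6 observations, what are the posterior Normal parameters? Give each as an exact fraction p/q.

mu_0=-181/129, tau_0^2=42/215

obs 1: x=1 → posterior Normal(53/39, 42/65)
obs 2: x=-5 → posterior Normal(-37/57, 42/95)
obs 3: x=3/2 → posterior Normal(-2/15, 42/125)
obs 4: x=-10 → posterior Normal(-190/93, 42/155)
obs 5: x=-2 → posterior Normal(-226/111, 42/185)
obs 6: x=5/2 → posterior Normal(-181/129, 42/215)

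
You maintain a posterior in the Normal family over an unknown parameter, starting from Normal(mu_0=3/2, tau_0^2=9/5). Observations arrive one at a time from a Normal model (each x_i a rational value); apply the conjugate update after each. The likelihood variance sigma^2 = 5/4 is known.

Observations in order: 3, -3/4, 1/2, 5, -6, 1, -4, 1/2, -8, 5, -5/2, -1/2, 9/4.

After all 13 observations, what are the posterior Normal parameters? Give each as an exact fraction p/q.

mu_0=-249/986, tau_0^2=45/493

obs 1: x=3 → posterior Normal(291/122, 45/61)
obs 2: x=-3/4 → posterior Normal(237/194, 45/97)
obs 3: x=1/2 → posterior Normal(39/38, 45/133)
obs 4: x=5 → posterior Normal(633/338, 45/169)
obs 5: x=-6 → posterior Normal(201/410, 9/41)
obs 6: x=1 → posterior Normal(273/482, 45/241)
obs 7: x=-4 → posterior Normal(-15/554, 45/277)
obs 8: x=1/2 → posterior Normal(21/626, 45/313)
obs 9: x=-8 → posterior Normal(-555/698, 45/349)
obs 10: x=5 → posterior Normal(-39/154, 9/77)
obs 11: x=-5/2 → posterior Normal(-375/842, 45/421)
obs 12: x=-1/2 → posterior Normal(-411/914, 45/457)
obs 13: x=9/4 → posterior Normal(-249/986, 45/493)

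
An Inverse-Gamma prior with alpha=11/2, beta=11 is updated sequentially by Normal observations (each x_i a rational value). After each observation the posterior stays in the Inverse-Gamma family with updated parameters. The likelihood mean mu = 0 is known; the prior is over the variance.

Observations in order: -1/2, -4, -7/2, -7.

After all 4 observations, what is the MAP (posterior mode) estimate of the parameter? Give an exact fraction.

obs 1: x=-1/2 → posterior Inverse-Gamma(6, 89/8)
obs 2: x=-4 → posterior Inverse-Gamma(13/2, 153/8)
obs 3: x=-7/2 → posterior Inverse-Gamma(7, 101/4)
obs 4: x=-7 → posterior Inverse-Gamma(15/2, 199/4)

199/34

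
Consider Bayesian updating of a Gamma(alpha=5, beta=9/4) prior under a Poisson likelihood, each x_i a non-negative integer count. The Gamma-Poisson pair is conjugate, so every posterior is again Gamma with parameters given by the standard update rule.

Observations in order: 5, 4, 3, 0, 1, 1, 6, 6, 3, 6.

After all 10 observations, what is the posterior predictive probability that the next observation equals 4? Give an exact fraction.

obs 1: x=5 → posterior Gamma(10, 13/4)
obs 2: x=4 → posterior Gamma(14, 17/4)
obs 3: x=3 → posterior Gamma(17, 21/4)
obs 4: x=0 → posterior Gamma(17, 25/4)
obs 5: x=1 → posterior Gamma(18, 29/4)
obs 6: x=1 → posterior Gamma(19, 33/4)
obs 7: x=6 → posterior Gamma(25, 37/4)
obs 8: x=6 → posterior Gamma(31, 41/4)
obs 9: x=3 → posterior Gamma(34, 45/4)
obs 10: x=6 → posterior Gamma(40, 49/4)

1280659037911958727409983625347519414724098861567334721310108365677517672960/7381391874719262009044156620311078835772712945516819387010106565605821547281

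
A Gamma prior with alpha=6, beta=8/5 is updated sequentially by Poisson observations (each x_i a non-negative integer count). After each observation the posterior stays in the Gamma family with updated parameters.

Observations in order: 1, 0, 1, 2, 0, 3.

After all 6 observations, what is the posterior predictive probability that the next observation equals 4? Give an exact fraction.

391866521094696178585600000/5874403106360420018879553643

obs 1: x=1 → posterior Gamma(7, 13/5)
obs 2: x=0 → posterior Gamma(7, 18/5)
obs 3: x=1 → posterior Gamma(8, 23/5)
obs 4: x=2 → posterior Gamma(10, 28/5)
obs 5: x=0 → posterior Gamma(10, 33/5)
obs 6: x=3 → posterior Gamma(13, 38/5)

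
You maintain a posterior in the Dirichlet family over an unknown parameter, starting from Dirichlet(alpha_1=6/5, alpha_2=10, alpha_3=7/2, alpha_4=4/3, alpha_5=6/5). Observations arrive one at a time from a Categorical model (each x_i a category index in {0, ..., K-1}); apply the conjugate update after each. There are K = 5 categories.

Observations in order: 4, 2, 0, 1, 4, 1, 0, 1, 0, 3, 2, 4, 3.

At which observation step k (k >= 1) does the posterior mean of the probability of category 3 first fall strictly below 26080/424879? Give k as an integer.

obs 1: x=4 → posterior Dirichlet(6/5, 10, 7/2, 4/3, 11/5)
obs 2: x=2 → posterior Dirichlet(6/5, 10, 9/2, 4/3, 11/5)
obs 3: x=0 → posterior Dirichlet(11/5, 10, 9/2, 4/3, 11/5)
obs 4: x=1 → posterior Dirichlet(11/5, 11, 9/2, 4/3, 11/5)
obs 5: x=4 → posterior Dirichlet(11/5, 11, 9/2, 4/3, 16/5)
obs 6: x=1 → posterior Dirichlet(11/5, 12, 9/2, 4/3, 16/5)
obs 7: x=0 → posterior Dirichlet(16/5, 12, 9/2, 4/3, 16/5)
obs 8: x=1 → posterior Dirichlet(16/5, 13, 9/2, 4/3, 16/5)
obs 9: x=0 → posterior Dirichlet(21/5, 13, 9/2, 4/3, 16/5)
obs 10: x=3 → posterior Dirichlet(21/5, 13, 9/2, 7/3, 16/5)
obs 11: x=2 → posterior Dirichlet(21/5, 13, 11/2, 7/3, 16/5)
obs 12: x=4 → posterior Dirichlet(21/5, 13, 11/2, 7/3, 21/5)
obs 13: x=3 → posterior Dirichlet(21/5, 13, 11/2, 10/3, 21/5)

k = 5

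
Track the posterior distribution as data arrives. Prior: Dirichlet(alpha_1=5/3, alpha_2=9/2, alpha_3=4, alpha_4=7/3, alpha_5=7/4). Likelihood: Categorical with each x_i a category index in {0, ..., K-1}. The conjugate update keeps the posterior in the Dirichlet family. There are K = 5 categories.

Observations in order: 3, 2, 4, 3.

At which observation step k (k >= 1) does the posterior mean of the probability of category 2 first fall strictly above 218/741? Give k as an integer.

obs 1: x=3 → posterior Dirichlet(5/3, 9/2, 4, 10/3, 7/4)
obs 2: x=2 → posterior Dirichlet(5/3, 9/2, 5, 10/3, 7/4)
obs 3: x=4 → posterior Dirichlet(5/3, 9/2, 5, 10/3, 11/4)
obs 4: x=3 → posterior Dirichlet(5/3, 9/2, 5, 13/3, 11/4)

k = 2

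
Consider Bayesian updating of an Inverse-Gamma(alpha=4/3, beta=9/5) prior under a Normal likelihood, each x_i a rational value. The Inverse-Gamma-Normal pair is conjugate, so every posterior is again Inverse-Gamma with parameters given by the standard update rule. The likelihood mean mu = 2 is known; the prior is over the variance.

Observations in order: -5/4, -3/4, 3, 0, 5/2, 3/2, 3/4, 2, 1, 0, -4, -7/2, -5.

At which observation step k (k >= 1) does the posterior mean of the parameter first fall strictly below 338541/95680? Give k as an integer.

obs 1: x=-5/4 → posterior Inverse-Gamma(11/6, 1133/160)
obs 2: x=-3/4 → posterior Inverse-Gamma(7/3, 869/80)
obs 3: x=3 → posterior Inverse-Gamma(17/6, 909/80)
obs 4: x=0 → posterior Inverse-Gamma(10/3, 1069/80)
obs 5: x=5/2 → posterior Inverse-Gamma(23/6, 1079/80)
obs 6: x=3/2 → posterior Inverse-Gamma(13/3, 1089/80)
obs 7: x=3/4 → posterior Inverse-Gamma(29/6, 2303/160)
obs 8: x=2 → posterior Inverse-Gamma(16/3, 2303/160)
obs 9: x=1 → posterior Inverse-Gamma(35/6, 2383/160)
obs 10: x=0 → posterior Inverse-Gamma(19/3, 2703/160)
obs 11: x=-4 → posterior Inverse-Gamma(41/6, 5583/160)
obs 12: x=-7/2 → posterior Inverse-Gamma(22/3, 8003/160)
obs 13: x=-5 → posterior Inverse-Gamma(47/6, 11923/160)

k = 8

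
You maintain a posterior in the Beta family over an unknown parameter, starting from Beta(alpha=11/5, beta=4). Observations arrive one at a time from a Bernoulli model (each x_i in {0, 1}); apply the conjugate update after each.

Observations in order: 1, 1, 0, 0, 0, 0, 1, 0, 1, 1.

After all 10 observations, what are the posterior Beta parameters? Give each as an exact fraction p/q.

alpha=36/5, beta=9

obs 1: x=1 → posterior Beta(16/5, 4)
obs 2: x=1 → posterior Beta(21/5, 4)
obs 3: x=0 → posterior Beta(21/5, 5)
obs 4: x=0 → posterior Beta(21/5, 6)
obs 5: x=0 → posterior Beta(21/5, 7)
obs 6: x=0 → posterior Beta(21/5, 8)
obs 7: x=1 → posterior Beta(26/5, 8)
obs 8: x=0 → posterior Beta(26/5, 9)
obs 9: x=1 → posterior Beta(31/5, 9)
obs 10: x=1 → posterior Beta(36/5, 9)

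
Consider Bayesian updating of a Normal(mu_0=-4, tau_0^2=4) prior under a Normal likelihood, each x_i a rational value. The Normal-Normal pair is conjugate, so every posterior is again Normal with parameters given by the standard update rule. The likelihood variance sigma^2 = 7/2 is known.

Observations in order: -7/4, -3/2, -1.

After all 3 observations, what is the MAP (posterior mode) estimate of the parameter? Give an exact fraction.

-2

obs 1: x=-7/4 → posterior Normal(-14/5, 28/15)
obs 2: x=-3/2 → posterior Normal(-54/23, 28/23)
obs 3: x=-1 → posterior Normal(-2, 28/31)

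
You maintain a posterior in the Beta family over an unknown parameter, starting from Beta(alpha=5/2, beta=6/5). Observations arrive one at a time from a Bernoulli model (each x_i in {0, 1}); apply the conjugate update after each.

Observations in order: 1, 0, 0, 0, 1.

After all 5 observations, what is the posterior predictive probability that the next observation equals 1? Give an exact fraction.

obs 1: x=1 → posterior Beta(7/2, 6/5)
obs 2: x=0 → posterior Beta(7/2, 11/5)
obs 3: x=0 → posterior Beta(7/2, 16/5)
obs 4: x=0 → posterior Beta(7/2, 21/5)
obs 5: x=1 → posterior Beta(9/2, 21/5)

15/29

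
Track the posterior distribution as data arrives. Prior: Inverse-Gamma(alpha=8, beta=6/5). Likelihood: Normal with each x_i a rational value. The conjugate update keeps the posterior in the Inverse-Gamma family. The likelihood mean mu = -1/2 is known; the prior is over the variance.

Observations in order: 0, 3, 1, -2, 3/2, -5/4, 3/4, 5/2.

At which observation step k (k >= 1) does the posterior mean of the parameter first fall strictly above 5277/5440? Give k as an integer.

k = 3

obs 1: x=0 → posterior Inverse-Gamma(17/2, 53/40)
obs 2: x=3 → posterior Inverse-Gamma(9, 149/20)
obs 3: x=1 → posterior Inverse-Gamma(19/2, 343/40)
obs 4: x=-2 → posterior Inverse-Gamma(10, 97/10)
obs 5: x=3/2 → posterior Inverse-Gamma(21/2, 117/10)
obs 6: x=-5/4 → posterior Inverse-Gamma(11, 1917/160)
obs 7: x=3/4 → posterior Inverse-Gamma(23/2, 1021/80)
obs 8: x=5/2 → posterior Inverse-Gamma(12, 1381/80)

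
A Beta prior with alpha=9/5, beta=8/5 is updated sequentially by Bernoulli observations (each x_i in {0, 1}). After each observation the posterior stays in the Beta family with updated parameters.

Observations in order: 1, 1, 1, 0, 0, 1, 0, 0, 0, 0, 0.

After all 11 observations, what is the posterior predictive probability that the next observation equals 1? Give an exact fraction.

obs 1: x=1 → posterior Beta(14/5, 8/5)
obs 2: x=1 → posterior Beta(19/5, 8/5)
obs 3: x=1 → posterior Beta(24/5, 8/5)
obs 4: x=0 → posterior Beta(24/5, 13/5)
obs 5: x=0 → posterior Beta(24/5, 18/5)
obs 6: x=1 → posterior Beta(29/5, 18/5)
obs 7: x=0 → posterior Beta(29/5, 23/5)
obs 8: x=0 → posterior Beta(29/5, 28/5)
obs 9: x=0 → posterior Beta(29/5, 33/5)
obs 10: x=0 → posterior Beta(29/5, 38/5)
obs 11: x=0 → posterior Beta(29/5, 43/5)

29/72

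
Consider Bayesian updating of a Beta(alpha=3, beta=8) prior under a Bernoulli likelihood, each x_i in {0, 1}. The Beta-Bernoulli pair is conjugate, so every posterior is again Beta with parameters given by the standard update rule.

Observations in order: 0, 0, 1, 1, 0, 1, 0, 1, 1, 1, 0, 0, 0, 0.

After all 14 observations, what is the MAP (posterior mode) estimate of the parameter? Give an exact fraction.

8/23

obs 1: x=0 → posterior Beta(3, 9)
obs 2: x=0 → posterior Beta(3, 10)
obs 3: x=1 → posterior Beta(4, 10)
obs 4: x=1 → posterior Beta(5, 10)
obs 5: x=0 → posterior Beta(5, 11)
obs 6: x=1 → posterior Beta(6, 11)
obs 7: x=0 → posterior Beta(6, 12)
obs 8: x=1 → posterior Beta(7, 12)
obs 9: x=1 → posterior Beta(8, 12)
obs 10: x=1 → posterior Beta(9, 12)
obs 11: x=0 → posterior Beta(9, 13)
obs 12: x=0 → posterior Beta(9, 14)
obs 13: x=0 → posterior Beta(9, 15)
obs 14: x=0 → posterior Beta(9, 16)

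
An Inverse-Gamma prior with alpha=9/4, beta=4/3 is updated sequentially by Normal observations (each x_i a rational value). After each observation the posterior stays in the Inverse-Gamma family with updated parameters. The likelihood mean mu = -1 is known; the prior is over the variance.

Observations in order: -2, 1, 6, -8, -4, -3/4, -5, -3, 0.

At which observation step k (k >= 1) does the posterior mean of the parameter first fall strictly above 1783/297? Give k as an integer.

obs 1: x=-2 → posterior Inverse-Gamma(11/4, 11/6)
obs 2: x=1 → posterior Inverse-Gamma(13/4, 23/6)
obs 3: x=6 → posterior Inverse-Gamma(15/4, 85/3)
obs 4: x=-8 → posterior Inverse-Gamma(17/4, 317/6)
obs 5: x=-4 → posterior Inverse-Gamma(19/4, 172/3)
obs 6: x=-3/4 → posterior Inverse-Gamma(21/4, 5507/96)
obs 7: x=-5 → posterior Inverse-Gamma(23/4, 6275/96)
obs 8: x=-3 → posterior Inverse-Gamma(25/4, 6467/96)
obs 9: x=0 → posterior Inverse-Gamma(27/4, 6515/96)

k = 3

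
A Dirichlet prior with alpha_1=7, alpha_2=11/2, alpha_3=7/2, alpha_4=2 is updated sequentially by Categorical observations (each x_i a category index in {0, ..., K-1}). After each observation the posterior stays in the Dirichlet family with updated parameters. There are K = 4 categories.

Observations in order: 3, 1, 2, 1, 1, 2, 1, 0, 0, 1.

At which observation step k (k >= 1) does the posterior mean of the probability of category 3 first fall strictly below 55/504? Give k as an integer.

obs 1: x=3 → posterior Dirichlet(7, 11/2, 7/2, 3)
obs 2: x=1 → posterior Dirichlet(7, 13/2, 7/2, 3)
obs 3: x=2 → posterior Dirichlet(7, 13/2, 9/2, 3)
obs 4: x=1 → posterior Dirichlet(7, 15/2, 9/2, 3)
obs 5: x=1 → posterior Dirichlet(7, 17/2, 9/2, 3)
obs 6: x=2 → posterior Dirichlet(7, 17/2, 11/2, 3)
obs 7: x=1 → posterior Dirichlet(7, 19/2, 11/2, 3)
obs 8: x=0 → posterior Dirichlet(8, 19/2, 11/2, 3)
obs 9: x=0 → posterior Dirichlet(9, 19/2, 11/2, 3)
obs 10: x=1 → posterior Dirichlet(9, 21/2, 11/2, 3)

k = 10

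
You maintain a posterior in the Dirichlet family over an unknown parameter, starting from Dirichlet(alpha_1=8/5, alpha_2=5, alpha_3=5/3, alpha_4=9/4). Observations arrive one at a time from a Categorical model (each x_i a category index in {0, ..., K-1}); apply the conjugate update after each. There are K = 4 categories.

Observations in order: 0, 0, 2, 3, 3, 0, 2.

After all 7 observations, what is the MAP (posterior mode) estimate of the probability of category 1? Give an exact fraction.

obs 1: x=0 → posterior Dirichlet(13/5, 5, 5/3, 9/4)
obs 2: x=0 → posterior Dirichlet(18/5, 5, 5/3, 9/4)
obs 3: x=2 → posterior Dirichlet(18/5, 5, 8/3, 9/4)
obs 4: x=3 → posterior Dirichlet(18/5, 5, 8/3, 13/4)
obs 5: x=3 → posterior Dirichlet(18/5, 5, 8/3, 17/4)
obs 6: x=0 → posterior Dirichlet(23/5, 5, 8/3, 17/4)
obs 7: x=2 → posterior Dirichlet(23/5, 5, 11/3, 17/4)

240/811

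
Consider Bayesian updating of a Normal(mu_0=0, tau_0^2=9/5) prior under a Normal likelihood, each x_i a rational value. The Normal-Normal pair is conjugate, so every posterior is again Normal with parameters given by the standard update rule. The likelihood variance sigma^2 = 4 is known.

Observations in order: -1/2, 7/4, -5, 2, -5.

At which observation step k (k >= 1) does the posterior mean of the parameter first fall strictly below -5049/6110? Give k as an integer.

obs 1: x=-1/2 → posterior Normal(-9/58, 36/29)
obs 2: x=7/4 → posterior Normal(45/152, 18/19)
obs 3: x=-5 → posterior Normal(-135/188, 36/47)
obs 4: x=2 → posterior Normal(-9/32, 9/14)
obs 5: x=-5 → posterior Normal(-243/260, 36/65)

k = 5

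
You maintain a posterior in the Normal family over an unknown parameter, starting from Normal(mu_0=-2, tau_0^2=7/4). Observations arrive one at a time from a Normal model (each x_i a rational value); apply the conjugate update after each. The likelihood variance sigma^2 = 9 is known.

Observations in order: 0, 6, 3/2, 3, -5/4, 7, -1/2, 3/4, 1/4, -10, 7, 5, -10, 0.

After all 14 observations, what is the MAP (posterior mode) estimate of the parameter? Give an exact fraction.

obs 1: x=0 → posterior Normal(-72/43, 63/43)
obs 2: x=6 → posterior Normal(-3/5, 63/50)
obs 3: x=3/2 → posterior Normal(-13/38, 21/19)
obs 4: x=3 → posterior Normal(3/128, 63/64)
obs 5: x=-5/4 → posterior Normal(-29/284, 63/71)
obs 6: x=7 → posterior Normal(167/312, 21/26)
obs 7: x=-1/2 → posterior Normal(9/20, 63/85)
obs 8: x=3/4 → posterior Normal(87/184, 63/92)
obs 9: x=1/4 → posterior Normal(181/396, 7/11)
obs 10: x=-10 → posterior Normal(-99/424, 63/106)
obs 11: x=7 → posterior Normal(97/452, 63/113)
obs 12: x=5 → posterior Normal(79/160, 21/40)
obs 13: x=-10 → posterior Normal(-43/508, 63/127)
obs 14: x=0 → posterior Normal(-43/536, 63/134)

-43/536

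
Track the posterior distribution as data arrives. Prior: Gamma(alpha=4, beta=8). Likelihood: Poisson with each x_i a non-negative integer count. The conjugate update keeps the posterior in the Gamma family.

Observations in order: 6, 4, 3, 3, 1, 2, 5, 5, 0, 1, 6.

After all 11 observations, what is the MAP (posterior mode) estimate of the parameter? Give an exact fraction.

39/19

obs 1: x=6 → posterior Gamma(10, 9)
obs 2: x=4 → posterior Gamma(14, 10)
obs 3: x=3 → posterior Gamma(17, 11)
obs 4: x=3 → posterior Gamma(20, 12)
obs 5: x=1 → posterior Gamma(21, 13)
obs 6: x=2 → posterior Gamma(23, 14)
obs 7: x=5 → posterior Gamma(28, 15)
obs 8: x=5 → posterior Gamma(33, 16)
obs 9: x=0 → posterior Gamma(33, 17)
obs 10: x=1 → posterior Gamma(34, 18)
obs 11: x=6 → posterior Gamma(40, 19)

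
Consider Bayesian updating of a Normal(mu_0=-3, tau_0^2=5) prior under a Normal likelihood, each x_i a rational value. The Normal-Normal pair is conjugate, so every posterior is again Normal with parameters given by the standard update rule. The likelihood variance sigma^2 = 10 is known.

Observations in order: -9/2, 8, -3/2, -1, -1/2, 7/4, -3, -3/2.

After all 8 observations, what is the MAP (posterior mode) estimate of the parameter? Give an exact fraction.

-33/40

obs 1: x=-9/2 → posterior Normal(-7/2, 10/3)
obs 2: x=8 → posterior Normal(-5/8, 5/2)
obs 3: x=-3/2 → posterior Normal(-4/5, 2)
obs 4: x=-1 → posterior Normal(-5/6, 5/3)
obs 5: x=-1/2 → posterior Normal(-11/14, 10/7)
obs 6: x=7/4 → posterior Normal(-15/32, 5/4)
obs 7: x=-3 → posterior Normal(-3/4, 10/9)
obs 8: x=-3/2 → posterior Normal(-33/40, 1)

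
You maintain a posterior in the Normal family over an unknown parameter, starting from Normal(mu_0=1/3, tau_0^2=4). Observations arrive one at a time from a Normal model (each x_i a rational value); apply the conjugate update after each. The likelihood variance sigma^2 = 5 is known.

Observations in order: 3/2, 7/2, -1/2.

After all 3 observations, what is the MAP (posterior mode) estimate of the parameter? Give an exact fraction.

obs 1: x=3/2 → posterior Normal(23/27, 20/9)
obs 2: x=7/2 → posterior Normal(5/3, 20/13)
obs 3: x=-1/2 → posterior Normal(59/51, 20/17)

59/51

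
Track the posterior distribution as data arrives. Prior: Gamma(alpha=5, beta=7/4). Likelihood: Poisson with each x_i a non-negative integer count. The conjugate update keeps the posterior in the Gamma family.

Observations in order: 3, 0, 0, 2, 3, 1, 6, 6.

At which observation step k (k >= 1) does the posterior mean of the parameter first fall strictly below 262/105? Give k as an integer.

k = 2

obs 1: x=3 → posterior Gamma(8, 11/4)
obs 2: x=0 → posterior Gamma(8, 15/4)
obs 3: x=0 → posterior Gamma(8, 19/4)
obs 4: x=2 → posterior Gamma(10, 23/4)
obs 5: x=3 → posterior Gamma(13, 27/4)
obs 6: x=1 → posterior Gamma(14, 31/4)
obs 7: x=6 → posterior Gamma(20, 35/4)
obs 8: x=6 → posterior Gamma(26, 39/4)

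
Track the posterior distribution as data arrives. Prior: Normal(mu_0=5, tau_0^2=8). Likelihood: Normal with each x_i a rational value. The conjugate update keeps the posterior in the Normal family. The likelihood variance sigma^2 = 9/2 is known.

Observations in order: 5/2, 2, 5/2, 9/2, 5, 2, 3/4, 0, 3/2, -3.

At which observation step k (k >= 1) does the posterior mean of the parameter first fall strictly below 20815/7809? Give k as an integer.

k = 8

obs 1: x=5/2 → posterior Normal(17/5, 72/25)
obs 2: x=2 → posterior Normal(117/41, 72/41)
obs 3: x=5/2 → posterior Normal(157/57, 24/19)
obs 4: x=9/2 → posterior Normal(229/73, 72/73)
obs 5: x=5 → posterior Normal(309/89, 72/89)
obs 6: x=2 → posterior Normal(341/105, 24/35)
obs 7: x=3/4 → posterior Normal(353/121, 72/121)
obs 8: x=0 → posterior Normal(353/137, 72/137)
obs 9: x=3/2 → posterior Normal(377/153, 8/17)
obs 10: x=-3 → posterior Normal(329/169, 72/169)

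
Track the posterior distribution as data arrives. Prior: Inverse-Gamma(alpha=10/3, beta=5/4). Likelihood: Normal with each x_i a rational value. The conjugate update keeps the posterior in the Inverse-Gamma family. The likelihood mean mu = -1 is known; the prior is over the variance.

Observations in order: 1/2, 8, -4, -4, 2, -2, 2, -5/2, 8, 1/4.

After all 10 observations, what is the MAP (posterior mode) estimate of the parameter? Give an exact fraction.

obs 1: x=1/2 → posterior Inverse-Gamma(23/6, 19/8)
obs 2: x=8 → posterior Inverse-Gamma(13/3, 343/8)
obs 3: x=-4 → posterior Inverse-Gamma(29/6, 379/8)
obs 4: x=-4 → posterior Inverse-Gamma(16/3, 415/8)
obs 5: x=2 → posterior Inverse-Gamma(35/6, 451/8)
obs 6: x=-2 → posterior Inverse-Gamma(19/3, 455/8)
obs 7: x=2 → posterior Inverse-Gamma(41/6, 491/8)
obs 8: x=-5/2 → posterior Inverse-Gamma(22/3, 125/2)
obs 9: x=8 → posterior Inverse-Gamma(47/6, 103)
obs 10: x=1/4 → posterior Inverse-Gamma(25/3, 3321/32)

9963/896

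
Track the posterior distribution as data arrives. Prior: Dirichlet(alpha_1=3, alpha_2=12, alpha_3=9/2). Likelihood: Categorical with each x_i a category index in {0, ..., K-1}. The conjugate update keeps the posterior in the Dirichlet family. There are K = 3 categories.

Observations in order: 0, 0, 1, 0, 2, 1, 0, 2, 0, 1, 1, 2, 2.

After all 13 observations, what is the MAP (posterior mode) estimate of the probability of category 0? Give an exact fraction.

14/59

obs 1: x=0 → posterior Dirichlet(4, 12, 9/2)
obs 2: x=0 → posterior Dirichlet(5, 12, 9/2)
obs 3: x=1 → posterior Dirichlet(5, 13, 9/2)
obs 4: x=0 → posterior Dirichlet(6, 13, 9/2)
obs 5: x=2 → posterior Dirichlet(6, 13, 11/2)
obs 6: x=1 → posterior Dirichlet(6, 14, 11/2)
obs 7: x=0 → posterior Dirichlet(7, 14, 11/2)
obs 8: x=2 → posterior Dirichlet(7, 14, 13/2)
obs 9: x=0 → posterior Dirichlet(8, 14, 13/2)
obs 10: x=1 → posterior Dirichlet(8, 15, 13/2)
obs 11: x=1 → posterior Dirichlet(8, 16, 13/2)
obs 12: x=2 → posterior Dirichlet(8, 16, 15/2)
obs 13: x=2 → posterior Dirichlet(8, 16, 17/2)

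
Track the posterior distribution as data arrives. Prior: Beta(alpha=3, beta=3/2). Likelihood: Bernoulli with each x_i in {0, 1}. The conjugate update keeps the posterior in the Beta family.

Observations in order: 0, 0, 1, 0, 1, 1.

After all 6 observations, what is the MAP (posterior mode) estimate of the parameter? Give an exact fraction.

obs 1: x=0 → posterior Beta(3, 5/2)
obs 2: x=0 → posterior Beta(3, 7/2)
obs 3: x=1 → posterior Beta(4, 7/2)
obs 4: x=0 → posterior Beta(4, 9/2)
obs 5: x=1 → posterior Beta(5, 9/2)
obs 6: x=1 → posterior Beta(6, 9/2)

10/17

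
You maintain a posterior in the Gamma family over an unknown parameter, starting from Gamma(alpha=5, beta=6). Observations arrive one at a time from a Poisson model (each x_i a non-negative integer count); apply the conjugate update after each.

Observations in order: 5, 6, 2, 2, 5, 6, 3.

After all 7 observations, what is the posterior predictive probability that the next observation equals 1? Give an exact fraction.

1272104824830863326228291801043460112313/6508055577578073524105008207311784640512

obs 1: x=5 → posterior Gamma(10, 7)
obs 2: x=6 → posterior Gamma(16, 8)
obs 3: x=2 → posterior Gamma(18, 9)
obs 4: x=2 → posterior Gamma(20, 10)
obs 5: x=5 → posterior Gamma(25, 11)
obs 6: x=6 → posterior Gamma(31, 12)
obs 7: x=3 → posterior Gamma(34, 13)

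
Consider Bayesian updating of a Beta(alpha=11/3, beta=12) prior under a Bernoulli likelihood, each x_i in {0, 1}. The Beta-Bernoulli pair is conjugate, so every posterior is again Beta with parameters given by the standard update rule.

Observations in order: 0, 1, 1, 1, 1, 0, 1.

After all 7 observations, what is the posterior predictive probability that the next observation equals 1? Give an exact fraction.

obs 1: x=0 → posterior Beta(11/3, 13)
obs 2: x=1 → posterior Beta(14/3, 13)
obs 3: x=1 → posterior Beta(17/3, 13)
obs 4: x=1 → posterior Beta(20/3, 13)
obs 5: x=1 → posterior Beta(23/3, 13)
obs 6: x=0 → posterior Beta(23/3, 14)
obs 7: x=1 → posterior Beta(26/3, 14)

13/34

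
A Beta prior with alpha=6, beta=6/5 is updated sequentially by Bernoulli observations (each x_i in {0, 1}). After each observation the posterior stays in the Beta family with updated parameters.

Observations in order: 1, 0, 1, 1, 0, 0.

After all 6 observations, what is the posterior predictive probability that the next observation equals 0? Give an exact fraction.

obs 1: x=1 → posterior Beta(7, 6/5)
obs 2: x=0 → posterior Beta(7, 11/5)
obs 3: x=1 → posterior Beta(8, 11/5)
obs 4: x=1 → posterior Beta(9, 11/5)
obs 5: x=0 → posterior Beta(9, 16/5)
obs 6: x=0 → posterior Beta(9, 21/5)

7/22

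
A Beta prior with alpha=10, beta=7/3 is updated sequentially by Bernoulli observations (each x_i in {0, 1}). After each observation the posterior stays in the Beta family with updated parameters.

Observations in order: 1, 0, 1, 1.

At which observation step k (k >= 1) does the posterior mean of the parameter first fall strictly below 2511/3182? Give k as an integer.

k = 2

obs 1: x=1 → posterior Beta(11, 7/3)
obs 2: x=0 → posterior Beta(11, 10/3)
obs 3: x=1 → posterior Beta(12, 10/3)
obs 4: x=1 → posterior Beta(13, 10/3)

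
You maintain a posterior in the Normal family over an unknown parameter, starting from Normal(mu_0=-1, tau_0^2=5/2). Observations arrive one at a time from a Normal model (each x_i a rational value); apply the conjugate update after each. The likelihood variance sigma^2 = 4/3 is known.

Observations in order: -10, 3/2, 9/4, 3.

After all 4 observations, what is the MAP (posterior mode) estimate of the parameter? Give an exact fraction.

-227/272

obs 1: x=-10 → posterior Normal(-158/23, 20/23)
obs 2: x=3/2 → posterior Normal(-271/76, 10/19)
obs 3: x=9/4 → posterior Normal(-407/212, 20/53)
obs 4: x=3 → posterior Normal(-227/272, 5/17)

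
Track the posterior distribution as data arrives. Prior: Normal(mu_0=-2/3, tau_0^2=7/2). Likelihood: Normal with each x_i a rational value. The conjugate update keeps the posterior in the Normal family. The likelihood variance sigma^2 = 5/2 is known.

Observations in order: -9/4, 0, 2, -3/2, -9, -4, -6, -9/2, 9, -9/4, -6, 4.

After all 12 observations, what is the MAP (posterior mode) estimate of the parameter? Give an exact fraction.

-881/534

obs 1: x=-9/4 → posterior Normal(-229/144, 35/24)
obs 2: x=0 → posterior Normal(-229/228, 35/38)
obs 3: x=2 → posterior Normal(-61/312, 35/52)
obs 4: x=-3/2 → posterior Normal(-17/36, 35/66)
obs 5: x=-9 → posterior Normal(-943/480, 7/16)
obs 6: x=-4 → posterior Normal(-1279/564, 35/94)
obs 7: x=-6 → posterior Normal(-1783/648, 35/108)
obs 8: x=-9/2 → posterior Normal(-2161/732, 35/122)
obs 9: x=9 → posterior Normal(-1405/816, 35/136)
obs 10: x=-9/4 → posterior Normal(-797/450, 7/30)
obs 11: x=-6 → posterior Normal(-1049/492, 35/164)
obs 12: x=4 → posterior Normal(-881/534, 35/178)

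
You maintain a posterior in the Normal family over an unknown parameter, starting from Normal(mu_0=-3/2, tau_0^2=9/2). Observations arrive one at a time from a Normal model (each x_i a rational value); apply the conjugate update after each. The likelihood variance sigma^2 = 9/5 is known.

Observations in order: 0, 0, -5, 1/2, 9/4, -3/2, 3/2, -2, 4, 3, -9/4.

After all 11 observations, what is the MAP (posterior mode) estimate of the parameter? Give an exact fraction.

obs 1: x=0 → posterior Normal(-3/7, 9/7)
obs 2: x=0 → posterior Normal(-1/4, 3/4)
obs 3: x=-5 → posterior Normal(-28/17, 9/17)
obs 4: x=1/2 → posterior Normal(-51/44, 9/22)
obs 5: x=9/4 → posterior Normal(-19/36, 1/3)
obs 6: x=-3/2 → posterior Normal(-87/128, 9/32)
obs 7: x=3/2 → posterior Normal(-57/148, 9/37)
obs 8: x=-2 → posterior Normal(-97/168, 3/14)
obs 9: x=4 → posterior Normal(-17/188, 9/47)
obs 10: x=3 → posterior Normal(43/208, 9/52)
obs 11: x=-9/4 → posterior Normal(-1/114, 3/19)

-1/114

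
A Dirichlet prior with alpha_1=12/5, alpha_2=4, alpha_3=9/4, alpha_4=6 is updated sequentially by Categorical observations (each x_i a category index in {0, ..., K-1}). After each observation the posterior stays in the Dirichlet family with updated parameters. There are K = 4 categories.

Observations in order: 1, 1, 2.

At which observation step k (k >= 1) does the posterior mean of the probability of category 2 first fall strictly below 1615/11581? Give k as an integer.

k = 2

obs 1: x=1 → posterior Dirichlet(12/5, 5, 9/4, 6)
obs 2: x=1 → posterior Dirichlet(12/5, 6, 9/4, 6)
obs 3: x=2 → posterior Dirichlet(12/5, 6, 13/4, 6)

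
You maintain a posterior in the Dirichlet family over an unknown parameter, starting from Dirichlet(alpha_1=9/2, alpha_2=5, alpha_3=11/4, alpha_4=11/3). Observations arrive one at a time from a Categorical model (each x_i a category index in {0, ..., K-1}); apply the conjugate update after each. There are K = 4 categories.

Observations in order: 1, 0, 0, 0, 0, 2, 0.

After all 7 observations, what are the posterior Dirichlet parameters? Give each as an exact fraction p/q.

alpha_1=19/2, alpha_2=6, alpha_3=15/4, alpha_4=11/3

obs 1: x=1 → posterior Dirichlet(9/2, 6, 11/4, 11/3)
obs 2: x=0 → posterior Dirichlet(11/2, 6, 11/4, 11/3)
obs 3: x=0 → posterior Dirichlet(13/2, 6, 11/4, 11/3)
obs 4: x=0 → posterior Dirichlet(15/2, 6, 11/4, 11/3)
obs 5: x=0 → posterior Dirichlet(17/2, 6, 11/4, 11/3)
obs 6: x=2 → posterior Dirichlet(17/2, 6, 15/4, 11/3)
obs 7: x=0 → posterior Dirichlet(19/2, 6, 15/4, 11/3)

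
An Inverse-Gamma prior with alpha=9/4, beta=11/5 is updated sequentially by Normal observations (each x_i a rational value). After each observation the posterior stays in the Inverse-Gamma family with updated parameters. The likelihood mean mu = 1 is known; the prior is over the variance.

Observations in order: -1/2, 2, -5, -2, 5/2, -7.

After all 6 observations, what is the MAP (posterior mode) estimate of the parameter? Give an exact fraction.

1189/125

obs 1: x=-1/2 → posterior Inverse-Gamma(11/4, 133/40)
obs 2: x=2 → posterior Inverse-Gamma(13/4, 153/40)
obs 3: x=-5 → posterior Inverse-Gamma(15/4, 873/40)
obs 4: x=-2 → posterior Inverse-Gamma(17/4, 1053/40)
obs 5: x=5/2 → posterior Inverse-Gamma(19/4, 549/20)
obs 6: x=-7 → posterior Inverse-Gamma(21/4, 1189/20)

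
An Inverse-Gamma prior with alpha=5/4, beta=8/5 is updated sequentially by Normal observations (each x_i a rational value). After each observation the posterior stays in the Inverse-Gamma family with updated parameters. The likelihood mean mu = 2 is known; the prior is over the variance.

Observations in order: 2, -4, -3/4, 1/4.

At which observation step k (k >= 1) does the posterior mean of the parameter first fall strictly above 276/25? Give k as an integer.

k = 2

obs 1: x=2 → posterior Inverse-Gamma(7/4, 8/5)
obs 2: x=-4 → posterior Inverse-Gamma(9/4, 98/5)
obs 3: x=-3/4 → posterior Inverse-Gamma(11/4, 3741/160)
obs 4: x=1/4 → posterior Inverse-Gamma(13/4, 1993/80)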